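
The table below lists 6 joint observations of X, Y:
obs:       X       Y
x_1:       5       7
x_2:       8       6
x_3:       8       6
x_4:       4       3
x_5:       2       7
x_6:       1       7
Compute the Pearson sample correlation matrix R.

Step 1 — column means:
  mean(X) = (5 + 8 + 8 + 4 + 2 + 1) / 6 = 28/6 = 4.6667
  mean(Y) = (7 + 6 + 6 + 3 + 7 + 7) / 6 = 36/6 = 6

Step 2 — sample variances and covariances s[i,j] = (1/(n-1)) · Σ_k (x_{k,i} - mean_i) · (x_{k,j} - mean_j), with n-1 = 5:
  s[X,X] = ((0.3333)·(0.3333) + (3.3333)·(3.3333) + (3.3333)·(3.3333) + (-0.6667)·(-0.6667) + (-2.6667)·(-2.6667) + (-3.6667)·(-3.6667)) / 5 = 43.3333/5 = 8.6667
  s[X,Y] = ((0.3333)·(1) + (3.3333)·(0) + (3.3333)·(0) + (-0.6667)·(-3) + (-2.6667)·(1) + (-3.6667)·(1)) / 5 = -4/5 = -0.8
  s[Y,Y] = ((1)·(1) + (0)·(0) + (0)·(0) + (-3)·(-3) + (1)·(1) + (1)·(1)) / 5 = 12/5 = 2.4
  Sample standard deviations s_i = √(s[i,i]):
  s(X) = √(8.6667) = 2.9439
  s(Y) = √(2.4) = 1.5492

Step 3 — r_{ij} = s_{ij} / (s_i · s_j):
  r[X,X] = 1 (diagonal).
  r[X,Y] = -0.8 / (2.9439 · 1.5492) = -0.8 / 4.5607 = -0.1754
  r[Y,Y] = 1 (diagonal).

R is symmetric with unit diagonal. Assembling:

R = [[1, -0.1754],
 [-0.1754, 1]]


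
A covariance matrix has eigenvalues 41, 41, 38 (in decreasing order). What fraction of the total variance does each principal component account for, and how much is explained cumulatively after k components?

Step 1 — total variance = trace(Sigma) = Σ λ_i = 41 + 41 + 38 = 120.

Step 2 — fraction explained by component i = λ_i / Σ λ:
  PC1: 41/120 = 0.3417
  PC2: 41/120 = 0.3417
  PC3: 38/120 = 0.3167

Step 3 — cumulative fraction after k components = (λ_1 + ... + λ_k) / Σ λ:
  k = 1: 41/120 = 0.3417
  k = 2: (41 + 41)/120 = 82/120 = 0.6833
  k = 3: (41 + 41 + 38)/120 = 120/120 = 1

Summary (fraction, with percent):

explained: PC1 0.3417 (34.17%), PC2 0.3417 (34.17%), PC3 0.3167 (31.67%);  cumulative: 0.3417, 0.6833, 1


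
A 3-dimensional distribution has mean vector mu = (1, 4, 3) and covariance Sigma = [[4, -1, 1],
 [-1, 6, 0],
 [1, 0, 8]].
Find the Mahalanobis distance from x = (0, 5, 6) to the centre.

Step 1 — centre the observation: (x - mu) = (-1, 1, 3).

Step 2 — invert Sigma (cofactor / det for 3×3, or solve directly):
  Sigma^{-1} = [[0.2697, 0.0449, -0.0337],
 [0.0449, 0.1742, -0.0056],
 [-0.0337, -0.0056, 0.1292]].

Step 3 — form the quadratic (x - mu)^T · Sigma^{-1} · (x - mu):
  Sigma^{-1} · (x - mu) = (-0.3258, 0.1124, 0.4157).
  (x - mu)^T · [Sigma^{-1} · (x - mu)] = (-1)·(-0.3258) + (1)·(0.1124) + (3)·(0.4157) = 1.6854.

Step 4 — take square root: d = √(1.6854) ≈ 1.2982.

d(x, mu) = √(1.6854) ≈ 1.2982


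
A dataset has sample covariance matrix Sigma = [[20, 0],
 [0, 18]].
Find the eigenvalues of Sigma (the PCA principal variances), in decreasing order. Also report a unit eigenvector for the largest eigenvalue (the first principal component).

Step 1 — characteristic polynomial of 2×2 Sigma:
  det(Sigma - λI) = λ² - trace · λ + det = 0.
  trace = 20 + 18 = 38, det = 20·18 - (0)² = 360.
Step 2 — discriminant:
  Δ = trace² - 4·det = 1444 - 1440 = 4.
Step 3 — eigenvalues:
  λ = (trace ± √Δ)/2 = (38 ± 2)/2,
  λ_1 = 20,  λ_2 = 18.

Step 4 — unit eigenvector for λ_1: Sigma is diagonal, so its eigenvectors are the coordinate axes. λ_1 = 20 is the diagonal entry on the first coordinate axis, hence
  v_1 = (1, 0) (||v_1|| = 1).

λ_1 = 20,  λ_2 = 18;  v_1 ≈ (1, 0)


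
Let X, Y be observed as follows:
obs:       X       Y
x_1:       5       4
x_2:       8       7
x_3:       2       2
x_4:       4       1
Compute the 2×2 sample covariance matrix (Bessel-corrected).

Step 1 — column means:
  mean(X) = (5 + 8 + 2 + 4) / 4 = 19/4 = 4.75
  mean(Y) = (4 + 7 + 2 + 1) / 4 = 14/4 = 3.5

Step 2 — sample covariance S[i,j] = (1/(n-1)) · Σ_k (x_{k,i} - mean_i) · (x_{k,j} - mean_j), with n-1 = 3.
  S[X,X] = ((0.25)·(0.25) + (3.25)·(3.25) + (-2.75)·(-2.75) + (-0.75)·(-0.75)) / 3 = 18.75/3 = 6.25
  S[X,Y] = ((0.25)·(0.5) + (3.25)·(3.5) + (-2.75)·(-1.5) + (-0.75)·(-2.5)) / 3 = 17.5/3 = 5.8333
  S[Y,Y] = ((0.5)·(0.5) + (3.5)·(3.5) + (-1.5)·(-1.5) + (-2.5)·(-2.5)) / 3 = 21/3 = 7

S is symmetric (S[j,i] = S[i,j]). Assembling:

S = [[6.25, 5.8333],
 [5.8333, 7]]


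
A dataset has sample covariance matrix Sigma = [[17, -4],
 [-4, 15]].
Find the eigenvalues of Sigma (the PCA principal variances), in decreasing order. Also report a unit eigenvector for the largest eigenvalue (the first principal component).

Step 1 — characteristic polynomial of 2×2 Sigma:
  det(Sigma - λI) = λ² - trace · λ + det = 0.
  trace = 17 + 15 = 32, det = 17·15 - (-4)² = 239.
Step 2 — discriminant:
  Δ = trace² - 4·det = 1024 - 956 = 68.
Step 3 — eigenvalues:
  λ = (trace ± √Δ)/2 = (32 ± 8.2462)/2,
  λ_1 = 20.1231,  λ_2 = 11.8769.

Step 4 — unit eigenvector for λ_1: solve (Sigma - λ_1 I)v = 0. First row:
  (17 - 20.1231)·v_x + (-4)·v_y = 0, i.e. (-3.1231)·v_x + (-4)·v_y = 0,
  so v ∝ (b, λ_1 - a) = (-4, 3.1231); multiply by -1 so the first entry is positive: u = (4, -3.1231).
  ||u|| = √((4)² + (-3.1231)²) = √(25.7538) ≈ 5.0748,
  v_1 = u/||u|| ≈ (0.7882, -0.6154) (||v_1|| = 1).

λ_1 = 20.1231,  λ_2 = 11.8769;  v_1 ≈ (0.7882, -0.6154)


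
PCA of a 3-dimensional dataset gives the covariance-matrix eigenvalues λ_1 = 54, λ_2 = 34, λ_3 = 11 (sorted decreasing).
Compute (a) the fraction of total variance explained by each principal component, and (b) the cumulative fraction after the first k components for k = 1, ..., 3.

Step 1 — total variance = trace(Sigma) = Σ λ_i = 54 + 34 + 11 = 99.

Step 2 — fraction explained by component i = λ_i / Σ λ:
  PC1: 54/99 = 0.5455
  PC2: 34/99 = 0.3434
  PC3: 11/99 = 0.1111

Step 3 — cumulative fraction after k components = (λ_1 + ... + λ_k) / Σ λ:
  k = 1: 54/99 = 0.5455
  k = 2: (54 + 34)/99 = 88/99 = 0.8889
  k = 3: (54 + 34 + 11)/99 = 99/99 = 1

Summary (fraction, with percent):

explained: PC1 0.5455 (54.55%), PC2 0.3434 (34.34%), PC3 0.1111 (11.11%);  cumulative: 0.5455, 0.8889, 1


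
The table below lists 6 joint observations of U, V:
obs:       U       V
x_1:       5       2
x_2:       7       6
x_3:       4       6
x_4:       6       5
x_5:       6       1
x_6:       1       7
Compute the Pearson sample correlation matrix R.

Step 1 — column means:
  mean(U) = (5 + 7 + 4 + 6 + 6 + 1) / 6 = 29/6 = 4.8333
  mean(V) = (2 + 6 + 6 + 5 + 1 + 7) / 6 = 27/6 = 4.5

Step 2 — sample variances and covariances s[i,j] = (1/(n-1)) · Σ_k (x_{k,i} - mean_i) · (x_{k,j} - mean_j), with n-1 = 5:
  s[U,U] = ((0.1667)·(0.1667) + (2.1667)·(2.1667) + (-0.8333)·(-0.8333) + (1.1667)·(1.1667) + (1.1667)·(1.1667) + (-3.8333)·(-3.8333)) / 5 = 22.8333/5 = 4.5667
  s[U,V] = ((0.1667)·(-2.5) + (2.1667)·(1.5) + (-0.8333)·(1.5) + (1.1667)·(0.5) + (1.1667)·(-3.5) + (-3.8333)·(2.5)) / 5 = -11.5/5 = -2.3
  s[V,V] = ((-2.5)·(-2.5) + (1.5)·(1.5) + (1.5)·(1.5) + (0.5)·(0.5) + (-3.5)·(-3.5) + (2.5)·(2.5)) / 5 = 29.5/5 = 5.9
  Sample standard deviations s_i = √(s[i,i]):
  s(U) = √(4.5667) = 2.137
  s(V) = √(5.9) = 2.429

Step 3 — r_{ij} = s_{ij} / (s_i · s_j):
  r[U,U] = 1 (diagonal).
  r[U,V] = -2.3 / (2.137 · 2.429) = -2.3 / 5.1907 = -0.4431
  r[V,V] = 1 (diagonal).

R is symmetric with unit diagonal. Assembling:

R = [[1, -0.4431],
 [-0.4431, 1]]


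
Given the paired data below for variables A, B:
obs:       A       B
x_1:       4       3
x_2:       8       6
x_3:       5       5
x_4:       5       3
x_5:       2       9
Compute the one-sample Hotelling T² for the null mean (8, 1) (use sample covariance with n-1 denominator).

Step 1 — sample mean vector:
  mean(A) = (4 + 8 + 5 + 5 + 2) / 5 = 24/5 = 4.8
  mean(B) = (3 + 6 + 5 + 3 + 9) / 5 = 26/5 = 5.2
  x̄ = (4.8, 5.2),  deviation x̄ - mu_0 = (4.8, 5.2) - (8, 1) = (-3.2, 4.2).

Step 2 — sample covariance matrix, S[i,j] = (1/(n-1)) · Σ_k (x_{k,i} - mean_i) · (x_{k,j} - mean_j), divisor n-1 = 4:
  S[A,A] = ((-0.8)·(-0.8) + (3.2)·(3.2) + (0.2)·(0.2) + (0.2)·(0.2) + (-2.8)·(-2.8)) / 4 = 18.8/4 = 4.7
  S[A,B] = ((-0.8)·(-2.2) + (3.2)·(0.8) + (0.2)·(-0.2) + (0.2)·(-2.2) + (-2.8)·(3.8)) / 4 = -6.8/4 = -1.7
  S[B,B] = ((-2.2)·(-2.2) + (0.8)·(0.8) + (-0.2)·(-0.2) + (-2.2)·(-2.2) + (3.8)·(3.8)) / 4 = 24.8/4 = 6.2
  S = [[4.7, -1.7],
 [-1.7, 6.2]].

Step 3 — invert S. det(S) = 4.7·6.2 - (-1.7)² = 26.25.
  S^{-1} = (1/det) · [[d, -b], [-b, a]] = [[0.2362, 0.0648],
 [0.0648, 0.179]].

Step 4 — quadratic form (x̄ - mu_0)^T · S^{-1} · (x̄ - mu_0):
  S^{-1} · (x̄ - mu_0) = (-0.4838, 0.5448),
  (x̄ - mu_0)^T · [...] = (-3.2)·(-0.4838) + (4.2)·(0.5448) = 3.8362.

Step 5 — scale by n: T² = 5 · 3.8362 = 19.181.

T² ≈ 19.181


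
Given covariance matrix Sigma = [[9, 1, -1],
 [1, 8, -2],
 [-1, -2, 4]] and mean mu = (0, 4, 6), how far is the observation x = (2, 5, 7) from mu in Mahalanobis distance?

Step 1 — centre the observation: (x - mu) = (2, 1, 1).

Step 2 — invert Sigma (cofactor / det for 3×3, or solve directly):
  Sigma^{-1} = [[0.1148, -0.0082, 0.0246],
 [-0.0082, 0.1434, 0.0697],
 [0.0246, 0.0697, 0.291]].

Step 3 — form the quadratic (x - mu)^T · Sigma^{-1} · (x - mu):
  Sigma^{-1} · (x - mu) = (0.2459, 0.1967, 0.4098).
  (x - mu)^T · [Sigma^{-1} · (x - mu)] = (2)·(0.2459) + (1)·(0.1967) + (1)·(0.4098) = 1.0984.

Step 4 — take square root: d = √(1.0984) ≈ 1.048.

d(x, mu) = √(1.0984) ≈ 1.048


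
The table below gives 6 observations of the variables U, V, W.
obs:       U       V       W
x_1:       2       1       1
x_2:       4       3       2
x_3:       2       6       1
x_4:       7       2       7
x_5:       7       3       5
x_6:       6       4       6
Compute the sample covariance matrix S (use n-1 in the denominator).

Step 1 — column means:
  mean(U) = (2 + 4 + 2 + 7 + 7 + 6) / 6 = 28/6 = 4.6667
  mean(V) = (1 + 3 + 6 + 2 + 3 + 4) / 6 = 19/6 = 3.1667
  mean(W) = (1 + 2 + 1 + 7 + 5 + 6) / 6 = 22/6 = 3.6667

Step 2 — sample covariance S[i,j] = (1/(n-1)) · Σ_k (x_{k,i} - mean_i) · (x_{k,j} - mean_j), with n-1 = 5.
  S[U,U] = ((-2.6667)·(-2.6667) + (-0.6667)·(-0.6667) + (-2.6667)·(-2.6667) + (2.3333)·(2.3333) + (2.3333)·(2.3333) + (1.3333)·(1.3333)) / 5 = 27.3333/5 = 5.4667
  S[U,V] = ((-2.6667)·(-2.1667) + (-0.6667)·(-0.1667) + (-2.6667)·(2.8333) + (2.3333)·(-1.1667) + (2.3333)·(-0.1667) + (1.3333)·(0.8333)) / 5 = -3.6667/5 = -0.7333
  S[U,W] = ((-2.6667)·(-2.6667) + (-0.6667)·(-1.6667) + (-2.6667)·(-2.6667) + (2.3333)·(3.3333) + (2.3333)·(1.3333) + (1.3333)·(2.3333)) / 5 = 29.3333/5 = 5.8667
  S[V,V] = ((-2.1667)·(-2.1667) + (-0.1667)·(-0.1667) + (2.8333)·(2.8333) + (-1.1667)·(-1.1667) + (-0.1667)·(-0.1667) + (0.8333)·(0.8333)) / 5 = 14.8333/5 = 2.9667
  S[V,W] = ((-2.1667)·(-2.6667) + (-0.1667)·(-1.6667) + (2.8333)·(-2.6667) + (-1.1667)·(3.3333) + (-0.1667)·(1.3333) + (0.8333)·(2.3333)) / 5 = -3.6667/5 = -0.7333
  S[W,W] = ((-2.6667)·(-2.6667) + (-1.6667)·(-1.6667) + (-2.6667)·(-2.6667) + (3.3333)·(3.3333) + (1.3333)·(1.3333) + (2.3333)·(2.3333)) / 5 = 35.3333/5 = 7.0667

S is symmetric (S[j,i] = S[i,j]). Assembling:

S = [[5.4667, -0.7333, 5.8667],
 [-0.7333, 2.9667, -0.7333],
 [5.8667, -0.7333, 7.0667]]


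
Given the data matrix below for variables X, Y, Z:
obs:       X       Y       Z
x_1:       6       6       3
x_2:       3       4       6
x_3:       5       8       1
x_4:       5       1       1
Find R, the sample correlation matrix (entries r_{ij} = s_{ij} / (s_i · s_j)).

Step 1 — column means:
  mean(X) = (6 + 3 + 5 + 5) / 4 = 19/4 = 4.75
  mean(Y) = (6 + 4 + 8 + 1) / 4 = 19/4 = 4.75
  mean(Z) = (3 + 6 + 1 + 1) / 4 = 11/4 = 2.75

Step 2 — sample variances and covariances s[i,j] = (1/(n-1)) · Σ_k (x_{k,i} - mean_i) · (x_{k,j} - mean_j), with n-1 = 3:
  s[X,X] = ((1.25)·(1.25) + (-1.75)·(-1.75) + (0.25)·(0.25) + (0.25)·(0.25)) / 3 = 4.75/3 = 1.5833
  s[X,Y] = ((1.25)·(1.25) + (-1.75)·(-0.75) + (0.25)·(3.25) + (0.25)·(-3.75)) / 3 = 2.75/3 = 0.9167
  s[X,Z] = ((1.25)·(0.25) + (-1.75)·(3.25) + (0.25)·(-1.75) + (0.25)·(-1.75)) / 3 = -6.25/3 = -2.0833
  s[Y,Y] = ((1.25)·(1.25) + (-0.75)·(-0.75) + (3.25)·(3.25) + (-3.75)·(-3.75)) / 3 = 26.75/3 = 8.9167
  s[Y,Z] = ((1.25)·(0.25) + (-0.75)·(3.25) + (3.25)·(-1.75) + (-3.75)·(-1.75)) / 3 = -1.25/3 = -0.4167
  s[Z,Z] = ((0.25)·(0.25) + (3.25)·(3.25) + (-1.75)·(-1.75) + (-1.75)·(-1.75)) / 3 = 16.75/3 = 5.5833
  Sample standard deviations s_i = √(s[i,i]):
  s(X) = √(1.5833) = 1.2583
  s(Y) = √(8.9167) = 2.9861
  s(Z) = √(5.5833) = 2.3629

Step 3 — r_{ij} = s_{ij} / (s_i · s_j):
  r[X,X] = 1 (diagonal).
  r[X,Y] = 0.9167 / (1.2583 · 2.9861) = 0.9167 / 3.7574 = 0.244
  r[X,Z] = -2.0833 / (1.2583 · 2.3629) = -2.0833 / 2.9733 = -0.7007
  r[Y,Y] = 1 (diagonal).
  r[Y,Z] = -0.4167 / (2.9861 · 2.3629) = -0.4167 / 7.0558 = -0.0591
  r[Z,Z] = 1 (diagonal).

R is symmetric with unit diagonal. Assembling:

R = [[1, 0.244, -0.7007],
 [0.244, 1, -0.0591],
 [-0.7007, -0.0591, 1]]


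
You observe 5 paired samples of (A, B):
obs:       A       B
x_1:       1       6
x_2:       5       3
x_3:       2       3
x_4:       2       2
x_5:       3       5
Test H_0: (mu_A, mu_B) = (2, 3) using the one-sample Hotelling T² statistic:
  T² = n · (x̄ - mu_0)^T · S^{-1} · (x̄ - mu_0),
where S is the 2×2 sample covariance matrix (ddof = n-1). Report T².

Step 1 — sample mean vector:
  mean(A) = (1 + 5 + 2 + 2 + 3) / 5 = 13/5 = 2.6
  mean(B) = (6 + 3 + 3 + 2 + 5) / 5 = 19/5 = 3.8
  x̄ = (2.6, 3.8),  deviation x̄ - mu_0 = (2.6, 3.8) - (2, 3) = (0.6, 0.8).

Step 2 — sample covariance matrix, S[i,j] = (1/(n-1)) · Σ_k (x_{k,i} - mean_i) · (x_{k,j} - mean_j), divisor n-1 = 4:
  S[A,A] = ((-1.6)·(-1.6) + (2.4)·(2.4) + (-0.6)·(-0.6) + (-0.6)·(-0.6) + (0.4)·(0.4)) / 4 = 9.2/4 = 2.3
  S[A,B] = ((-1.6)·(2.2) + (2.4)·(-0.8) + (-0.6)·(-0.8) + (-0.6)·(-1.8) + (0.4)·(1.2)) / 4 = -3.4/4 = -0.85
  S[B,B] = ((2.2)·(2.2) + (-0.8)·(-0.8) + (-0.8)·(-0.8) + (-1.8)·(-1.8) + (1.2)·(1.2)) / 4 = 10.8/4 = 2.7
  S = [[2.3, -0.85],
 [-0.85, 2.7]].

Step 3 — invert S. det(S) = 2.3·2.7 - (-0.85)² = 5.4875.
  S^{-1} = (1/det) · [[d, -b], [-b, a]] = [[0.492, 0.1549],
 [0.1549, 0.4191]].

Step 4 — quadratic form (x̄ - mu_0)^T · S^{-1} · (x̄ - mu_0):
  S^{-1} · (x̄ - mu_0) = (0.4191, 0.4282),
  (x̄ - mu_0)^T · [...] = (0.6)·(0.4191) + (0.8)·(0.4282) = 0.5941.

Step 5 — scale by n: T² = 5 · 0.5941 = 2.9704.

T² ≈ 2.9704


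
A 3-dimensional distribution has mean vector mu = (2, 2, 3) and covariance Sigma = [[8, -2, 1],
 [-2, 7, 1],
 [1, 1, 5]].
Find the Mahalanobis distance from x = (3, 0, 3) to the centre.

Step 1 — centre the observation: (x - mu) = (1, -2, 0).

Step 2 — invert Sigma (cofactor / det for 3×3, or solve directly):
  Sigma^{-1} = [[0.1411, 0.0456, -0.0373],
 [0.0456, 0.1618, -0.0415],
 [-0.0373, -0.0415, 0.2158]].

Step 3 — form the quadratic (x - mu)^T · Sigma^{-1} · (x - mu):
  Sigma^{-1} · (x - mu) = (0.0498, -0.278, 0.0456).
  (x - mu)^T · [Sigma^{-1} · (x - mu)] = (1)·(0.0498) + (-2)·(-0.278) + (0)·(0.0456) = 0.6058.

Step 4 — take square root: d = √(0.6058) ≈ 0.7783.

d(x, mu) = √(0.6058) ≈ 0.7783


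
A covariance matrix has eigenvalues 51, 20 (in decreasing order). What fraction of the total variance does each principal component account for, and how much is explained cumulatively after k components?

Step 1 — total variance = trace(Sigma) = Σ λ_i = 51 + 20 = 71.

Step 2 — fraction explained by component i = λ_i / Σ λ:
  PC1: 51/71 = 0.7183
  PC2: 20/71 = 0.2817

Step 3 — cumulative fraction after k components = (λ_1 + ... + λ_k) / Σ λ:
  k = 1: 51/71 = 0.7183
  k = 2: (51 + 20)/71 = 71/71 = 1

Summary (fraction, with percent):

explained: PC1 0.7183 (71.83%), PC2 0.2817 (28.17%);  cumulative: 0.7183, 1


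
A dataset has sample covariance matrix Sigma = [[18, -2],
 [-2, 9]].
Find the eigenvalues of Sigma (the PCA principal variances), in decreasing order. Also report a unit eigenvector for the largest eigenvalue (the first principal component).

Step 1 — characteristic polynomial of 2×2 Sigma:
  det(Sigma - λI) = λ² - trace · λ + det = 0.
  trace = 18 + 9 = 27, det = 18·9 - (-2)² = 158.
Step 2 — discriminant:
  Δ = trace² - 4·det = 729 - 632 = 97.
Step 3 — eigenvalues:
  λ = (trace ± √Δ)/2 = (27 ± 9.8489)/2,
  λ_1 = 18.4244,  λ_2 = 8.5756.

Step 4 — unit eigenvector for λ_1: solve (Sigma - λ_1 I)v = 0. First row:
  (18 - 18.4244)·v_x + (-2)·v_y = 0, i.e. (-0.4244)·v_x + (-2)·v_y = 0,
  so v ∝ (b, λ_1 - a) = (-2, 0.4244); multiply by -1 so the first entry is positive: u = (2, -0.4244).
  ||u|| = √((2)² + (-0.4244)²) = √(4.1801) ≈ 2.0445,
  v_1 = u/||u|| ≈ (0.9782, -0.2076) (||v_1|| = 1).

λ_1 = 18.4244,  λ_2 = 8.5756;  v_1 ≈ (0.9782, -0.2076)


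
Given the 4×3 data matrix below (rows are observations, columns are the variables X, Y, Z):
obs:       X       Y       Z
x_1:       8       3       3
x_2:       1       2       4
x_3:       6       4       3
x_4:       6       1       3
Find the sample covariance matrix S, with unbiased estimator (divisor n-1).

Step 1 — column means:
  mean(X) = (8 + 1 + 6 + 6) / 4 = 21/4 = 5.25
  mean(Y) = (3 + 2 + 4 + 1) / 4 = 10/4 = 2.5
  mean(Z) = (3 + 4 + 3 + 3) / 4 = 13/4 = 3.25

Step 2 — sample covariance S[i,j] = (1/(n-1)) · Σ_k (x_{k,i} - mean_i) · (x_{k,j} - mean_j), with n-1 = 3.
  S[X,X] = ((2.75)·(2.75) + (-4.25)·(-4.25) + (0.75)·(0.75) + (0.75)·(0.75)) / 3 = 26.75/3 = 8.9167
  S[X,Y] = ((2.75)·(0.5) + (-4.25)·(-0.5) + (0.75)·(1.5) + (0.75)·(-1.5)) / 3 = 3.5/3 = 1.1667
  S[X,Z] = ((2.75)·(-0.25) + (-4.25)·(0.75) + (0.75)·(-0.25) + (0.75)·(-0.25)) / 3 = -4.25/3 = -1.4167
  S[Y,Y] = ((0.5)·(0.5) + (-0.5)·(-0.5) + (1.5)·(1.5) + (-1.5)·(-1.5)) / 3 = 5/3 = 1.6667
  S[Y,Z] = ((0.5)·(-0.25) + (-0.5)·(0.75) + (1.5)·(-0.25) + (-1.5)·(-0.25)) / 3 = -0.5/3 = -0.1667
  S[Z,Z] = ((-0.25)·(-0.25) + (0.75)·(0.75) + (-0.25)·(-0.25) + (-0.25)·(-0.25)) / 3 = 0.75/3 = 0.25

S is symmetric (S[j,i] = S[i,j]). Assembling:

S = [[8.9167, 1.1667, -1.4167],
 [1.1667, 1.6667, -0.1667],
 [-1.4167, -0.1667, 0.25]]


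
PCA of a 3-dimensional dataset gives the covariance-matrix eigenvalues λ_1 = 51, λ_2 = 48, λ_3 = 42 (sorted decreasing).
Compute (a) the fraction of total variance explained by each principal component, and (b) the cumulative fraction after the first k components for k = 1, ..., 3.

Step 1 — total variance = trace(Sigma) = Σ λ_i = 51 + 48 + 42 = 141.

Step 2 — fraction explained by component i = λ_i / Σ λ:
  PC1: 51/141 = 0.3617
  PC2: 48/141 = 0.3404
  PC3: 42/141 = 0.2979

Step 3 — cumulative fraction after k components = (λ_1 + ... + λ_k) / Σ λ:
  k = 1: 51/141 = 0.3617
  k = 2: (51 + 48)/141 = 99/141 = 0.7021
  k = 3: (51 + 48 + 42)/141 = 141/141 = 1

Summary (fraction, with percent):

explained: PC1 0.3617 (36.17%), PC2 0.3404 (34.04%), PC3 0.2979 (29.79%);  cumulative: 0.3617, 0.7021, 1


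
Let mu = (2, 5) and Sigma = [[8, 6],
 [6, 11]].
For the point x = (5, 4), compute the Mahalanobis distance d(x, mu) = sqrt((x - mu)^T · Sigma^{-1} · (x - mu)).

Step 1 — centre the observation: (x - mu) = (3, -1).

Step 2 — invert Sigma. det(Sigma) = 8·11 - (6)² = 52.
  Sigma^{-1} = (1/det) · [[d, -b], [-b, a]] = [[0.2115, -0.1154],
 [-0.1154, 0.1538]].

Step 3 — form the quadratic (x - mu)^T · Sigma^{-1} · (x - mu):
  Sigma^{-1} · (x - mu) = (0.75, -0.5).
  (x - mu)^T · [Sigma^{-1} · (x - mu)] = (3)·(0.75) + (-1)·(-0.5) = 2.75.

Step 4 — take square root: d = √(2.75) ≈ 1.6583.

d(x, mu) = √(2.75) ≈ 1.6583


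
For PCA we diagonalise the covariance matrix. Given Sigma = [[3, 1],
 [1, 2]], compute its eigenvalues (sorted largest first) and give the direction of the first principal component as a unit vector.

Step 1 — characteristic polynomial of 2×2 Sigma:
  det(Sigma - λI) = λ² - trace · λ + det = 0.
  trace = 3 + 2 = 5, det = 3·2 - (1)² = 5.
Step 2 — discriminant:
  Δ = trace² - 4·det = 25 - 20 = 5.
Step 3 — eigenvalues:
  λ = (trace ± √Δ)/2 = (5 ± 2.2361)/2,
  λ_1 = 3.618,  λ_2 = 1.382.

Step 4 — unit eigenvector for λ_1: solve (Sigma - λ_1 I)v = 0. First row:
  (3 - 3.618)·v_x + (1)·v_y = 0, i.e. (-0.618)·v_x + (1)·v_y = 0,
  so v ∝ (b, λ_1 - a) = (1, 0.618) = u.
  ||u|| = √((1)² + (0.618)²) = √(1.382) ≈ 1.1756,
  v_1 = u/||u|| ≈ (0.8507, 0.5257) (||v_1|| = 1).

λ_1 = 3.618,  λ_2 = 1.382;  v_1 ≈ (0.8507, 0.5257)


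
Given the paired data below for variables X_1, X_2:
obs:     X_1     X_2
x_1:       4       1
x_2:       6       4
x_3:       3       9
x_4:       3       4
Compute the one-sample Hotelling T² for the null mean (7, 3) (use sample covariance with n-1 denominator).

Step 1 — sample mean vector:
  mean(X_1) = (4 + 6 + 3 + 3) / 4 = 16/4 = 4
  mean(X_2) = (1 + 4 + 9 + 4) / 4 = 18/4 = 4.5
  x̄ = (4, 4.5),  deviation x̄ - mu_0 = (4, 4.5) - (7, 3) = (-3, 1.5).

Step 2 — sample covariance matrix, S[i,j] = (1/(n-1)) · Σ_k (x_{k,i} - mean_i) · (x_{k,j} - mean_j), divisor n-1 = 3:
  S[X_1,X_1] = ((0)·(0) + (2)·(2) + (-1)·(-1) + (-1)·(-1)) / 3 = 6/3 = 2
  S[X_1,X_2] = ((0)·(-3.5) + (2)·(-0.5) + (-1)·(4.5) + (-1)·(-0.5)) / 3 = -5/3 = -1.6667
  S[X_2,X_2] = ((-3.5)·(-3.5) + (-0.5)·(-0.5) + (4.5)·(4.5) + (-0.5)·(-0.5)) / 3 = 33/3 = 11
  S = [[2, -1.6667],
 [-1.6667, 11]].

Step 3 — invert S. det(S) = 2·11 - (-1.6667)² = 19.2222.
  S^{-1} = (1/det) · [[d, -b], [-b, a]] = [[0.5723, 0.0867],
 [0.0867, 0.104]].

Step 4 — quadratic form (x̄ - mu_0)^T · S^{-1} · (x̄ - mu_0):
  S^{-1} · (x̄ - mu_0) = (-1.5867, -0.104),
  (x̄ - mu_0)^T · [...] = (-3)·(-1.5867) + (1.5)·(-0.104) = 4.604.

Step 5 — scale by n: T² = 4 · 4.604 = 18.4162.

T² ≈ 18.4162


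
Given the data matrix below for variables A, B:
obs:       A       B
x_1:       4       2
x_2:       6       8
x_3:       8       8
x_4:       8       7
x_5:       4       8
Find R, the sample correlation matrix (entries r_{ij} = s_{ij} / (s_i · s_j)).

Step 1 — column means:
  mean(A) = (4 + 6 + 8 + 8 + 4) / 5 = 30/5 = 6
  mean(B) = (2 + 8 + 8 + 7 + 8) / 5 = 33/5 = 6.6

Step 2 — sample variances and covariances s[i,j] = (1/(n-1)) · Σ_k (x_{k,i} - mean_i) · (x_{k,j} - mean_j), with n-1 = 4:
  s[A,A] = ((-2)·(-2) + (0)·(0) + (2)·(2) + (2)·(2) + (-2)·(-2)) / 4 = 16/4 = 4
  s[A,B] = ((-2)·(-4.6) + (0)·(1.4) + (2)·(1.4) + (2)·(0.4) + (-2)·(1.4)) / 4 = 10/4 = 2.5
  s[B,B] = ((-4.6)·(-4.6) + (1.4)·(1.4) + (1.4)·(1.4) + (0.4)·(0.4) + (1.4)·(1.4)) / 4 = 27.2/4 = 6.8
  Sample standard deviations s_i = √(s[i,i]):
  s(A) = √(4) = 2
  s(B) = √(6.8) = 2.6077

Step 3 — r_{ij} = s_{ij} / (s_i · s_j):
  r[A,A] = 1 (diagonal).
  r[A,B] = 2.5 / (2 · 2.6077) = 2.5 / 5.2154 = 0.4794
  r[B,B] = 1 (diagonal).

R is symmetric with unit diagonal. Assembling:

R = [[1, 0.4794],
 [0.4794, 1]]


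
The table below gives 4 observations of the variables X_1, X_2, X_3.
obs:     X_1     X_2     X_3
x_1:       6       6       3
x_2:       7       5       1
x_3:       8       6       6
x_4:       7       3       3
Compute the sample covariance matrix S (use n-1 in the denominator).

Step 1 — column means:
  mean(X_1) = (6 + 7 + 8 + 7) / 4 = 28/4 = 7
  mean(X_2) = (6 + 5 + 6 + 3) / 4 = 20/4 = 5
  mean(X_3) = (3 + 1 + 6 + 3) / 4 = 13/4 = 3.25

Step 2 — sample covariance S[i,j] = (1/(n-1)) · Σ_k (x_{k,i} - mean_i) · (x_{k,j} - mean_j), with n-1 = 3.
  S[X_1,X_1] = ((-1)·(-1) + (0)·(0) + (1)·(1) + (0)·(0)) / 3 = 2/3 = 0.6667
  S[X_1,X_2] = ((-1)·(1) + (0)·(0) + (1)·(1) + (0)·(-2)) / 3 = 0/3 = 0
  S[X_1,X_3] = ((-1)·(-0.25) + (0)·(-2.25) + (1)·(2.75) + (0)·(-0.25)) / 3 = 3/3 = 1
  S[X_2,X_2] = ((1)·(1) + (0)·(0) + (1)·(1) + (-2)·(-2)) / 3 = 6/3 = 2
  S[X_2,X_3] = ((1)·(-0.25) + (0)·(-2.25) + (1)·(2.75) + (-2)·(-0.25)) / 3 = 3/3 = 1
  S[X_3,X_3] = ((-0.25)·(-0.25) + (-2.25)·(-2.25) + (2.75)·(2.75) + (-0.25)·(-0.25)) / 3 = 12.75/3 = 4.25

S is symmetric (S[j,i] = S[i,j]). Assembling:

S = [[0.6667, 0, 1],
 [0, 2, 1],
 [1, 1, 4.25]]


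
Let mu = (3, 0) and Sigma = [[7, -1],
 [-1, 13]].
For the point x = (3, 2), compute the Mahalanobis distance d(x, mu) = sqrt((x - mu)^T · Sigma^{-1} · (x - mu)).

Step 1 — centre the observation: (x - mu) = (0, 2).

Step 2 — invert Sigma. det(Sigma) = 7·13 - (-1)² = 90.
  Sigma^{-1} = (1/det) · [[d, -b], [-b, a]] = [[0.1444, 0.0111],
 [0.0111, 0.0778]].

Step 3 — form the quadratic (x - mu)^T · Sigma^{-1} · (x - mu):
  Sigma^{-1} · (x - mu) = (0.0222, 0.1556).
  (x - mu)^T · [Sigma^{-1} · (x - mu)] = (0)·(0.0222) + (2)·(0.1556) = 0.3111.

Step 4 — take square root: d = √(0.3111) ≈ 0.5578.

d(x, mu) = √(0.3111) ≈ 0.5578


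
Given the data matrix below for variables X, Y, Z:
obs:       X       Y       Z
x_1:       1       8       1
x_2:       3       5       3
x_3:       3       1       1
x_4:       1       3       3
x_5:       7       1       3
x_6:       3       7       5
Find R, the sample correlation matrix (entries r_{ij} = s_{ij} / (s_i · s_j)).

Step 1 — column means:
  mean(X) = (1 + 3 + 3 + 1 + 7 + 3) / 6 = 18/6 = 3
  mean(Y) = (8 + 5 + 1 + 3 + 1 + 7) / 6 = 25/6 = 4.1667
  mean(Z) = (1 + 3 + 1 + 3 + 3 + 5) / 6 = 16/6 = 2.6667

Step 2 — sample variances and covariances s[i,j] = (1/(n-1)) · Σ_k (x_{k,i} - mean_i) · (x_{k,j} - mean_j), with n-1 = 5:
  s[X,X] = ((-2)·(-2) + (0)·(0) + (0)·(0) + (-2)·(-2) + (4)·(4) + (0)·(0)) / 5 = 24/5 = 4.8
  s[X,Y] = ((-2)·(3.8333) + (0)·(0.8333) + (0)·(-3.1667) + (-2)·(-1.1667) + (4)·(-3.1667) + (0)·(2.8333)) / 5 = -18/5 = -3.6
  s[X,Z] = ((-2)·(-1.6667) + (0)·(0.3333) + (0)·(-1.6667) + (-2)·(0.3333) + (4)·(0.3333) + (0)·(2.3333)) / 5 = 4/5 = 0.8
  s[Y,Y] = ((3.8333)·(3.8333) + (0.8333)·(0.8333) + (-3.1667)·(-3.1667) + (-1.1667)·(-1.1667) + (-3.1667)·(-3.1667) + (2.8333)·(2.8333)) / 5 = 44.8333/5 = 8.9667
  s[Y,Z] = ((3.8333)·(-1.6667) + (0.8333)·(0.3333) + (-3.1667)·(-1.6667) + (-1.1667)·(0.3333) + (-3.1667)·(0.3333) + (2.8333)·(2.3333)) / 5 = 4.3333/5 = 0.8667
  s[Z,Z] = ((-1.6667)·(-1.6667) + (0.3333)·(0.3333) + (-1.6667)·(-1.6667) + (0.3333)·(0.3333) + (0.3333)·(0.3333) + (2.3333)·(2.3333)) / 5 = 11.3333/5 = 2.2667
  Sample standard deviations s_i = √(s[i,i]):
  s(X) = √(4.8) = 2.1909
  s(Y) = √(8.9667) = 2.9944
  s(Z) = √(2.2667) = 1.5055

Step 3 — r_{ij} = s_{ij} / (s_i · s_j):
  r[X,X] = 1 (diagonal).
  r[X,Y] = -3.6 / (2.1909 · 2.9944) = -3.6 / 6.5605 = -0.5487
  r[X,Z] = 0.8 / (2.1909 · 1.5055) = 0.8 / 3.2985 = 0.2425
  r[Y,Y] = 1 (diagonal).
  r[Y,Z] = 0.8667 / (2.9944 · 1.5055) = 0.8667 / 4.5083 = 0.1922
  r[Z,Z] = 1 (diagonal).

R is symmetric with unit diagonal. Assembling:

R = [[1, -0.5487, 0.2425],
 [-0.5487, 1, 0.1922],
 [0.2425, 0.1922, 1]]


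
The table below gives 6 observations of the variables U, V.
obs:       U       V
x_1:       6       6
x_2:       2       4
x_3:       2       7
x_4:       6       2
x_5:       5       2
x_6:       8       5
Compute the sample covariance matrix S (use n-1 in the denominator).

Step 1 — column means:
  mean(U) = (6 + 2 + 2 + 6 + 5 + 8) / 6 = 29/6 = 4.8333
  mean(V) = (6 + 4 + 7 + 2 + 2 + 5) / 6 = 26/6 = 4.3333

Step 2 — sample covariance S[i,j] = (1/(n-1)) · Σ_k (x_{k,i} - mean_i) · (x_{k,j} - mean_j), with n-1 = 5.
  S[U,U] = ((1.1667)·(1.1667) + (-2.8333)·(-2.8333) + (-2.8333)·(-2.8333) + (1.1667)·(1.1667) + (0.1667)·(0.1667) + (3.1667)·(3.1667)) / 5 = 28.8333/5 = 5.7667
  S[U,V] = ((1.1667)·(1.6667) + (-2.8333)·(-0.3333) + (-2.8333)·(2.6667) + (1.1667)·(-2.3333) + (0.1667)·(-2.3333) + (3.1667)·(0.6667)) / 5 = -5.6667/5 = -1.1333
  S[V,V] = ((1.6667)·(1.6667) + (-0.3333)·(-0.3333) + (2.6667)·(2.6667) + (-2.3333)·(-2.3333) + (-2.3333)·(-2.3333) + (0.6667)·(0.6667)) / 5 = 21.3333/5 = 4.2667

S is symmetric (S[j,i] = S[i,j]). Assembling:

S = [[5.7667, -1.1333],
 [-1.1333, 4.2667]]


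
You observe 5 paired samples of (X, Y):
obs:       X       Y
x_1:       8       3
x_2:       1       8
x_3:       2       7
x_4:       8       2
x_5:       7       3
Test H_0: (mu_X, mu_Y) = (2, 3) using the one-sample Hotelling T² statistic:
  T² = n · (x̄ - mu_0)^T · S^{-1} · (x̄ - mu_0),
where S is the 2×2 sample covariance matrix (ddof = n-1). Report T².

Step 1 — sample mean vector:
  mean(X) = (8 + 1 + 2 + 8 + 7) / 5 = 26/5 = 5.2
  mean(Y) = (3 + 8 + 7 + 2 + 3) / 5 = 23/5 = 4.6
  x̄ = (5.2, 4.6),  deviation x̄ - mu_0 = (5.2, 4.6) - (2, 3) = (3.2, 1.6).

Step 2 — sample covariance matrix, S[i,j] = (1/(n-1)) · Σ_k (x_{k,i} - mean_i) · (x_{k,j} - mean_j), divisor n-1 = 4:
  S[X,X] = ((2.8)·(2.8) + (-4.2)·(-4.2) + (-3.2)·(-3.2) + (2.8)·(2.8) + (1.8)·(1.8)) / 4 = 46.8/4 = 11.7
  S[X,Y] = ((2.8)·(-1.6) + (-4.2)·(3.4) + (-3.2)·(2.4) + (2.8)·(-2.6) + (1.8)·(-1.6)) / 4 = -36.6/4 = -9.15
  S[Y,Y] = ((-1.6)·(-1.6) + (3.4)·(3.4) + (2.4)·(2.4) + (-2.6)·(-2.6) + (-1.6)·(-1.6)) / 4 = 29.2/4 = 7.3
  S = [[11.7, -9.15],
 [-9.15, 7.3]].

Step 3 — invert S. det(S) = 11.7·7.3 - (-9.15)² = 1.6875.
  S^{-1} = (1/det) · [[d, -b], [-b, a]] = [[4.3259, 5.4222],
 [5.4222, 6.9333]].

Step 4 — quadratic form (x̄ - mu_0)^T · S^{-1} · (x̄ - mu_0):
  S^{-1} · (x̄ - mu_0) = (22.5185, 28.4444),
  (x̄ - mu_0)^T · [...] = (3.2)·(22.5185) + (1.6)·(28.4444) = 117.5704.

Step 5 — scale by n: T² = 5 · 117.5704 = 587.8519.

T² ≈ 587.8519


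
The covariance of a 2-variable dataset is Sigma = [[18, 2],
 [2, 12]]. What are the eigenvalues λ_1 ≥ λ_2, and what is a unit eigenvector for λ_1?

Step 1 — characteristic polynomial of 2×2 Sigma:
  det(Sigma - λI) = λ² - trace · λ + det = 0.
  trace = 18 + 12 = 30, det = 18·12 - (2)² = 212.
Step 2 — discriminant:
  Δ = trace² - 4·det = 900 - 848 = 52.
Step 3 — eigenvalues:
  λ = (trace ± √Δ)/2 = (30 ± 7.2111)/2,
  λ_1 = 18.6056,  λ_2 = 11.3944.

Step 4 — unit eigenvector for λ_1: solve (Sigma - λ_1 I)v = 0. First row:
  (18 - 18.6056)·v_x + (2)·v_y = 0, i.e. (-0.6056)·v_x + (2)·v_y = 0,
  so v ∝ (b, λ_1 - a) = (2, 0.6056) = u.
  ||u|| = √((2)² + (0.6056)²) = √(4.3667) ≈ 2.0897,
  v_1 = u/||u|| ≈ (0.9571, 0.2898) (||v_1|| = 1).

λ_1 = 18.6056,  λ_2 = 11.3944;  v_1 ≈ (0.9571, 0.2898)


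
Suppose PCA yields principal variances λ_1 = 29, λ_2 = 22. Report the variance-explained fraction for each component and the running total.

Step 1 — total variance = trace(Sigma) = Σ λ_i = 29 + 22 = 51.

Step 2 — fraction explained by component i = λ_i / Σ λ:
  PC1: 29/51 = 0.5686
  PC2: 22/51 = 0.4314

Step 3 — cumulative fraction after k components = (λ_1 + ... + λ_k) / Σ λ:
  k = 1: 29/51 = 0.5686
  k = 2: (29 + 22)/51 = 51/51 = 1

Summary (fraction, with percent):

explained: PC1 0.5686 (56.86%), PC2 0.4314 (43.14%);  cumulative: 0.5686, 1


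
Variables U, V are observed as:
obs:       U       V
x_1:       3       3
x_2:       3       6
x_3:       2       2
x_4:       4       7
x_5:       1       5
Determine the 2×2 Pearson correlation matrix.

Step 1 — column means:
  mean(U) = (3 + 3 + 2 + 4 + 1) / 5 = 13/5 = 2.6
  mean(V) = (3 + 6 + 2 + 7 + 5) / 5 = 23/5 = 4.6

Step 2 — sample variances and covariances s[i,j] = (1/(n-1)) · Σ_k (x_{k,i} - mean_i) · (x_{k,j} - mean_j), with n-1 = 4:
  s[U,U] = ((0.4)·(0.4) + (0.4)·(0.4) + (-0.6)·(-0.6) + (1.4)·(1.4) + (-1.6)·(-1.6)) / 4 = 5.2/4 = 1.3
  s[U,V] = ((0.4)·(-1.6) + (0.4)·(1.4) + (-0.6)·(-2.6) + (1.4)·(2.4) + (-1.6)·(0.4)) / 4 = 4.2/4 = 1.05
  s[V,V] = ((-1.6)·(-1.6) + (1.4)·(1.4) + (-2.6)·(-2.6) + (2.4)·(2.4) + (0.4)·(0.4)) / 4 = 17.2/4 = 4.3
  Sample standard deviations s_i = √(s[i,i]):
  s(U) = √(1.3) = 1.1402
  s(V) = √(4.3) = 2.0736

Step 3 — r_{ij} = s_{ij} / (s_i · s_j):
  r[U,U] = 1 (diagonal).
  r[U,V] = 1.05 / (1.1402 · 2.0736) = 1.05 / 2.3643 = 0.4441
  r[V,V] = 1 (diagonal).

R is symmetric with unit diagonal. Assembling:

R = [[1, 0.4441],
 [0.4441, 1]]


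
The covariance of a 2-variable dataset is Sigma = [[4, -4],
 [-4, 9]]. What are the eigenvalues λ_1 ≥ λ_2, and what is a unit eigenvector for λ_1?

Step 1 — characteristic polynomial of 2×2 Sigma:
  det(Sigma - λI) = λ² - trace · λ + det = 0.
  trace = 4 + 9 = 13, det = 4·9 - (-4)² = 20.
Step 2 — discriminant:
  Δ = trace² - 4·det = 169 - 80 = 89.
Step 3 — eigenvalues:
  λ = (trace ± √Δ)/2 = (13 ± 9.434)/2,
  λ_1 = 11.217,  λ_2 = 1.783.

Step 4 — unit eigenvector for λ_1: solve (Sigma - λ_1 I)v = 0. First row:
  (4 - 11.217)·v_x + (-4)·v_y = 0, i.e. (-7.217)·v_x + (-4)·v_y = 0,
  so v ∝ (b, λ_1 - a) = (-4, 7.217); multiply by -1 so the first entry is positive: u = (4, -7.217).
  ||u|| = √((4)² + (-7.217)²) = √(68.085) ≈ 8.2514,
  v_1 = u/||u|| ≈ (0.4848, -0.8746) (||v_1|| = 1).

λ_1 = 11.217,  λ_2 = 1.783;  v_1 ≈ (0.4848, -0.8746)


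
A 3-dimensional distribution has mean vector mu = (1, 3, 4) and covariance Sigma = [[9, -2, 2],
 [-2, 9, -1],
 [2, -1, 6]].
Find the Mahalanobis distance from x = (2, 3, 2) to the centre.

Step 1 — centre the observation: (x - mu) = (1, 0, -2).

Step 2 — invert Sigma (cofactor / det for 3×3, or solve directly):
  Sigma^{-1} = [[0.1247, 0.0235, -0.0376],
 [0.0235, 0.1176, 0.0118],
 [-0.0376, 0.0118, 0.1812]].

Step 3 — form the quadratic (x - mu)^T · Sigma^{-1} · (x - mu):
  Sigma^{-1} · (x - mu) = (0.2, 0, -0.4).
  (x - mu)^T · [Sigma^{-1} · (x - mu)] = (1)·(0.2) + (0)·(0) + (-2)·(-0.4) = 1.

Step 4 — take square root: d = √(1) ≈ 1.

d(x, mu) = √(1) ≈ 1


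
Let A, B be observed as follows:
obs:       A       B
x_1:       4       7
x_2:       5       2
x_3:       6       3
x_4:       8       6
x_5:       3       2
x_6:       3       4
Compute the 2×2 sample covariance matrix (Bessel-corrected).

Step 1 — column means:
  mean(A) = (4 + 5 + 6 + 8 + 3 + 3) / 6 = 29/6 = 4.8333
  mean(B) = (7 + 2 + 3 + 6 + 2 + 4) / 6 = 24/6 = 4

Step 2 — sample covariance S[i,j] = (1/(n-1)) · Σ_k (x_{k,i} - mean_i) · (x_{k,j} - mean_j), with n-1 = 5.
  S[A,A] = ((-0.8333)·(-0.8333) + (0.1667)·(0.1667) + (1.1667)·(1.1667) + (3.1667)·(3.1667) + (-1.8333)·(-1.8333) + (-1.8333)·(-1.8333)) / 5 = 18.8333/5 = 3.7667
  S[A,B] = ((-0.8333)·(3) + (0.1667)·(-2) + (1.1667)·(-1) + (3.1667)·(2) + (-1.8333)·(-2) + (-1.8333)·(0)) / 5 = 6/5 = 1.2
  S[B,B] = ((3)·(3) + (-2)·(-2) + (-1)·(-1) + (2)·(2) + (-2)·(-2) + (0)·(0)) / 5 = 22/5 = 4.4

S is symmetric (S[j,i] = S[i,j]). Assembling:

S = [[3.7667, 1.2],
 [1.2, 4.4]]


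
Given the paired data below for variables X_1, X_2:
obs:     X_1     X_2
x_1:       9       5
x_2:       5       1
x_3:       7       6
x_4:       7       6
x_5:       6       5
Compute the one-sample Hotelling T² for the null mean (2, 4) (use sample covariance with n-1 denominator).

Step 1 — sample mean vector:
  mean(X_1) = (9 + 5 + 7 + 7 + 6) / 5 = 34/5 = 6.8
  mean(X_2) = (5 + 1 + 6 + 6 + 5) / 5 = 23/5 = 4.6
  x̄ = (6.8, 4.6),  deviation x̄ - mu_0 = (6.8, 4.6) - (2, 4) = (4.8, 0.6).

Step 2 — sample covariance matrix, S[i,j] = (1/(n-1)) · Σ_k (x_{k,i} - mean_i) · (x_{k,j} - mean_j), divisor n-1 = 4:
  S[X_1,X_1] = ((2.2)·(2.2) + (-1.8)·(-1.8) + (0.2)·(0.2) + (0.2)·(0.2) + (-0.8)·(-0.8)) / 4 = 8.8/4 = 2.2
  S[X_1,X_2] = ((2.2)·(0.4) + (-1.8)·(-3.6) + (0.2)·(1.4) + (0.2)·(1.4) + (-0.8)·(0.4)) / 4 = 7.6/4 = 1.9
  S[X_2,X_2] = ((0.4)·(0.4) + (-3.6)·(-3.6) + (1.4)·(1.4) + (1.4)·(1.4) + (0.4)·(0.4)) / 4 = 17.2/4 = 4.3
  S = [[2.2, 1.9],
 [1.9, 4.3]].

Step 3 — invert S. det(S) = 2.2·4.3 - (1.9)² = 5.85.
  S^{-1} = (1/det) · [[d, -b], [-b, a]] = [[0.735, -0.3248],
 [-0.3248, 0.3761]].

Step 4 — quadratic form (x̄ - mu_0)^T · S^{-1} · (x̄ - mu_0):
  S^{-1} · (x̄ - mu_0) = (3.3333, -1.3333),
  (x̄ - mu_0)^T · [...] = (4.8)·(3.3333) + (0.6)·(-1.3333) = 15.2.

Step 5 — scale by n: T² = 5 · 15.2 = 76.

T² ≈ 76


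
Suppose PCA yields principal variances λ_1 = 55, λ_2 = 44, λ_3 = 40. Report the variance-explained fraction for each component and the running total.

Step 1 — total variance = trace(Sigma) = Σ λ_i = 55 + 44 + 40 = 139.

Step 2 — fraction explained by component i = λ_i / Σ λ:
  PC1: 55/139 = 0.3957
  PC2: 44/139 = 0.3165
  PC3: 40/139 = 0.2878

Step 3 — cumulative fraction after k components = (λ_1 + ... + λ_k) / Σ λ:
  k = 1: 55/139 = 0.3957
  k = 2: (55 + 44)/139 = 99/139 = 0.7122
  k = 3: (55 + 44 + 40)/139 = 139/139 = 1

Summary (fraction, with percent):

explained: PC1 0.3957 (39.57%), PC2 0.3165 (31.65%), PC3 0.2878 (28.78%);  cumulative: 0.3957, 0.7122, 1


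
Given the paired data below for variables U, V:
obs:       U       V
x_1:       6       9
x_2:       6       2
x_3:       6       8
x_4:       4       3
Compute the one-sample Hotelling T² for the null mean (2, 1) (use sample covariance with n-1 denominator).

Step 1 — sample mean vector:
  mean(U) = (6 + 6 + 6 + 4) / 4 = 22/4 = 5.5
  mean(V) = (9 + 2 + 8 + 3) / 4 = 22/4 = 5.5
  x̄ = (5.5, 5.5),  deviation x̄ - mu_0 = (5.5, 5.5) - (2, 1) = (3.5, 4.5).

Step 2 — sample covariance matrix, S[i,j] = (1/(n-1)) · Σ_k (x_{k,i} - mean_i) · (x_{k,j} - mean_j), divisor n-1 = 3:
  S[U,U] = ((0.5)·(0.5) + (0.5)·(0.5) + (0.5)·(0.5) + (-1.5)·(-1.5)) / 3 = 3/3 = 1
  S[U,V] = ((0.5)·(3.5) + (0.5)·(-3.5) + (0.5)·(2.5) + (-1.5)·(-2.5)) / 3 = 5/3 = 1.6667
  S[V,V] = ((3.5)·(3.5) + (-3.5)·(-3.5) + (2.5)·(2.5) + (-2.5)·(-2.5)) / 3 = 37/3 = 12.3333
  S = [[1, 1.6667],
 [1.6667, 12.3333]].

Step 3 — invert S. det(S) = 1·12.3333 - (1.6667)² = 9.5556.
  S^{-1} = (1/det) · [[d, -b], [-b, a]] = [[1.2907, -0.1744],
 [-0.1744, 0.1047]].

Step 4 — quadratic form (x̄ - mu_0)^T · S^{-1} · (x̄ - mu_0):
  S^{-1} · (x̄ - mu_0) = (3.7326, -0.1395),
  (x̄ - mu_0)^T · [...] = (3.5)·(3.7326) + (4.5)·(-0.1395) = 12.436.

Step 5 — scale by n: T² = 4 · 12.436 = 49.7442.

T² ≈ 49.7442


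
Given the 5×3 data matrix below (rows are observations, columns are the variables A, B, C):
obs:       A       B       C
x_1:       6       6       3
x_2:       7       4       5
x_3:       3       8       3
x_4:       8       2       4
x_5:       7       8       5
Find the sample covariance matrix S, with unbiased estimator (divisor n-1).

Step 1 — column means:
  mean(A) = (6 + 7 + 3 + 8 + 7) / 5 = 31/5 = 6.2
  mean(B) = (6 + 4 + 8 + 2 + 8) / 5 = 28/5 = 5.6
  mean(C) = (3 + 5 + 3 + 4 + 5) / 5 = 20/5 = 4

Step 2 — sample covariance S[i,j] = (1/(n-1)) · Σ_k (x_{k,i} - mean_i) · (x_{k,j} - mean_j), with n-1 = 4.
  S[A,A] = ((-0.2)·(-0.2) + (0.8)·(0.8) + (-3.2)·(-3.2) + (1.8)·(1.8) + (0.8)·(0.8)) / 4 = 14.8/4 = 3.7
  S[A,B] = ((-0.2)·(0.4) + (0.8)·(-1.6) + (-3.2)·(2.4) + (1.8)·(-3.6) + (0.8)·(2.4)) / 4 = -13.6/4 = -3.4
  S[A,C] = ((-0.2)·(-1) + (0.8)·(1) + (-3.2)·(-1) + (1.8)·(0) + (0.8)·(1)) / 4 = 5/4 = 1.25
  S[B,B] = ((0.4)·(0.4) + (-1.6)·(-1.6) + (2.4)·(2.4) + (-3.6)·(-3.6) + (2.4)·(2.4)) / 4 = 27.2/4 = 6.8
  S[B,C] = ((0.4)·(-1) + (-1.6)·(1) + (2.4)·(-1) + (-3.6)·(0) + (2.4)·(1)) / 4 = -2/4 = -0.5
  S[C,C] = ((-1)·(-1) + (1)·(1) + (-1)·(-1) + (0)·(0) + (1)·(1)) / 4 = 4/4 = 1

S is symmetric (S[j,i] = S[i,j]). Assembling:

S = [[3.7, -3.4, 1.25],
 [-3.4, 6.8, -0.5],
 [1.25, -0.5, 1]]


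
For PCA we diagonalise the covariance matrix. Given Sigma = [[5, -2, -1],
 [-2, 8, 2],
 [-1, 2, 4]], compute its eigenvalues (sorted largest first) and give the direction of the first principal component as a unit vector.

Step 1 — characteristic polynomial p(λ) = det(λI - Sigma) = λ³ - tr·λ² + c_1·λ - det, where tr = trace, c_1 = sum of the principal 2×2 minors, det = det(Sigma):
  tr = 5 + 8 + 4 = 17,
  c_1 = (5·8 - (-2)²) + (5·4 - (-1)²) + (8·4 - (2)²) = 36 + 19 + 28 = 83,
  det = 5·(8·4 - (2)²) - (-2)·((-2)·4 - (2)·(-1)) + (-1)·((-2)·(2) - 8·(-1)) = 5·(28) - (-2)·(-6) + (-1)·(4) = 124.
  So p(λ) = λ³ - 17λ² + 83λ - 124.
Step 2 — look for an integer root (rational root theorem: any rational root is an integer divisor of 124). Testing λ = 4:
  p(4) = 64 - 272 + 332 - 124 = 0  ✓
  Dividing out (λ - 4): p(λ) = (λ - 4)(λ² - 13λ + 31).
Step 3 — remaining eigenvalues from the quadratic λ² - 13λ + 31 = 0:
  Δ = 13² - 4·31 = 169 - 124 = 45,  λ = (13 ± √45)/2 = (13 ± 6.7082)/2 ≈ 9.8541 or 3.1459.
  Sorted: λ_1 = 9.8541,  λ_2 = 4,  λ_3 = 3.1459  (check: sum = 17 = tr ✓).

Step 4 — unit eigenvector for λ_1 ≈ 9.8541: v spans the null space of (Sigma - λ_1 I), whose rows are
  r_1 = (-4.8541, -2, -1),  r_2 = (-2, -1.8541, 2),  r_3 = (-1, 2, -5.8541).
  v is orthogonal to every row, so take v ∝ r_1 × r_2 = ((-2)·(2) - (-1)·(-1.8541), (-1)·(-2) - (-4.8541)·(2), (-4.8541)·(-1.8541) - (-2)·(-2)) ≈ (-5.8541, 11.7082, 5).
  Rescale (multiply by -1 so the first nonzero entry is positive): u = (5.8541, -11.7082, -5).
  ||u|| = √((5.8541)² + (-11.7082)² + (-5)²) = √(196.3525) ≈ 14.0126,  v_1 = u/||u|| ≈ (0.4178, -0.8355, -0.3568) (||v_1|| = 1).

λ_1 = 9.8541,  λ_2 = 4,  λ_3 = 3.1459;  v_1 ≈ (0.4178, -0.8355, -0.3568)
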